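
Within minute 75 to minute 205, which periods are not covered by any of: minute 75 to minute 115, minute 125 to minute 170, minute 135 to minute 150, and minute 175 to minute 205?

Covered (merged): minute 75 to minute 115, minute 125 to minute 170, minute 175 to minute 205.
Gaps within minute 75 to minute 205: minute 115 to minute 125, minute 170 to minute 175.

minute 115 to minute 125, minute 170 to minute 175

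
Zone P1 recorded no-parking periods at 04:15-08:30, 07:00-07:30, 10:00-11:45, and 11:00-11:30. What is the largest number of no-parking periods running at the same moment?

2

Sweep endpoints in order; track running count of active intervals.
Peak of 2 reached at 07:00.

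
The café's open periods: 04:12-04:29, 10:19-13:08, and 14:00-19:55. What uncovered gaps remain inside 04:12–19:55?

04:29–10:19, 13:08–14:00

Covered (merged): 04:12–04:29, 10:19–13:08, 14:00–19:55.
Uncovered inside 04:12–19:55: 04:29–10:19, 13:08–14:00.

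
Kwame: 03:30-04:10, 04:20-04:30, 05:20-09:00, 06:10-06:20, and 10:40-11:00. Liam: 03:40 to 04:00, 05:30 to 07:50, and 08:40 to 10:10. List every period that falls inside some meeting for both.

A, merged: 03:30–04:10, 04:20–04:30, 05:20–09:00, 10:40–11:00.
03:30–04:10 meets the second set on 03:40–04:00.
04:20–04:30: no overlap with the second set.
05:20–09:00 meets the second set on 05:30–07:50, 08:40–09:00.
10:40–11:00: no overlap with the second set.

03:40–04:00, 05:30–07:50, 08:40–09:00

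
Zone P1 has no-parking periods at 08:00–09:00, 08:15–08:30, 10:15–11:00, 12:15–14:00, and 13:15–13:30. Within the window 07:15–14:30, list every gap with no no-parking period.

07:15-08:00, 09:00-10:15, 11:00-12:15, 14:00-14:30

The merged coverage is 08:00-09:00, 10:15-11:00, 12:15-14:00.
Uncovered inside 07:15-14:30: 07:15-08:00, 09:00-10:15, 11:00-12:15, 14:00-14:30.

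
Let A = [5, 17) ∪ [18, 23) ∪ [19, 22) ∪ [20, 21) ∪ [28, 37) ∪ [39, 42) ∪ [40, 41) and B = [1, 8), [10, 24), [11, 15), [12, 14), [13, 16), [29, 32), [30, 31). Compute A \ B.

First set merges to [5, 17), [18, 23), [28, 37), [39, 42).
Second set merges to [1, 8), [10, 24), [29, 32).
[5, 17) \ B = [8, 10).
[18, 23): entirely removed.
[28, 37) \ B = [28, 29), [32, 37).
[39, 42): nothing removed.

[8, 10) ∪ [28, 29) ∪ [32, 37) ∪ [39, 42)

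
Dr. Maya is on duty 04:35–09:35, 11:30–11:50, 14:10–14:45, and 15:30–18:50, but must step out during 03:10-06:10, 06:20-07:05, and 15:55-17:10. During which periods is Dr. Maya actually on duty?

04:35–09:35 \ B = 06:10–06:20, 07:05–09:35.
11:30–11:50: nothing removed.
14:10–14:45: nothing removed.
15:30–18:50 \ B = 15:30–15:55, 17:10–18:50.

06:10–06:20, 07:05–09:35, 11:30–11:50, 14:10–14:45, 15:30–15:55, 17:10–18:50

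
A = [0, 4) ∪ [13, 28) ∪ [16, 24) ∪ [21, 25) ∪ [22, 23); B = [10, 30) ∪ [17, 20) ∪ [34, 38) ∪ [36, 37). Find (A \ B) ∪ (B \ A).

[0, 4) ∪ [10, 13) ∪ [28, 30) ∪ [34, 38)

Merge the first list: [0, 4), [13, 28).
Merge the second list: [10, 30), [34, 38).
Only in the first: [0, 4).
Only in the second: [10, 13), [28, 30), [34, 38).
Together these are the periods covered by exactly one.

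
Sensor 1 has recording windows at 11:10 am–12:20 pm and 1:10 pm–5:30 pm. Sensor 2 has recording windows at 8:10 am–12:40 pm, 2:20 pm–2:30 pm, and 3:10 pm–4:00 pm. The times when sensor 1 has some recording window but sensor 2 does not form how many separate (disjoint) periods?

A \ B = 1:10 pm–2:20 pm, 2:30 pm–3:10 pm, 4:00 pm–5:30 pm.
That is 3 disjoint pieces.

3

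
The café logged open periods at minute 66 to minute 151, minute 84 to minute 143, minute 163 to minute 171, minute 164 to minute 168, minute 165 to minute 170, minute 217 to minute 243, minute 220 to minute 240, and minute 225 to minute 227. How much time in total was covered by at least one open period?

Merged: minute 66 to minute 151, minute 163 to minute 171, minute 217 to minute 243.
Lengths: 85 minutes + 8 minutes + 26 minutes = 119 minutes.

119 minutes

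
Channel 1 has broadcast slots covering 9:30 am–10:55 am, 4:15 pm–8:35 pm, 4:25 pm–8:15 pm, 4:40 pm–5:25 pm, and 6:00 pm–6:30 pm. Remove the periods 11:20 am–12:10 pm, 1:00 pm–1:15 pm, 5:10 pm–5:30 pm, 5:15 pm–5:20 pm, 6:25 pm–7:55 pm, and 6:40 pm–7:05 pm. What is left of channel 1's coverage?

Merge the first list: 9:30 am–10:55 am, 4:15 pm–8:35 pm.
Merge the second list: 11:20 am–12:10 pm, 1:00 pm–1:15 pm, 5:10 pm–5:30 pm, 6:25 pm–7:55 pm.
9:30 am–10:55 am: no B overlap → unchanged.
4:15 pm–8:35 pm minus B → 4:15 pm–5:10 pm, 5:30 pm–6:25 pm, 7:55 pm–8:35 pm.

9:30 am–10:55 am, 4:15 pm–5:10 pm, 5:30 pm–6:25 pm, 7:55 pm–8:35 pm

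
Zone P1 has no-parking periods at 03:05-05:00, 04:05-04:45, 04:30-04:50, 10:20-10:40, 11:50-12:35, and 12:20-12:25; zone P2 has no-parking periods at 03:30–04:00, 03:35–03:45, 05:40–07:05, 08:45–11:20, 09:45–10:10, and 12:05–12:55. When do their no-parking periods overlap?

03:30–04:00, 10:20–10:40, 12:05–12:35

A, merged: 03:05–05:00, 10:20–10:40, 11:50–12:35.
B, merged: 03:30–04:00, 05:40–07:05, 08:45–11:20, 12:05–12:55.
03:05–05:00 overlaps B on 03:30–04:00.
10:20–10:40 overlaps B on 10:20–10:40.
11:50–12:35 overlaps B on 12:05–12:35.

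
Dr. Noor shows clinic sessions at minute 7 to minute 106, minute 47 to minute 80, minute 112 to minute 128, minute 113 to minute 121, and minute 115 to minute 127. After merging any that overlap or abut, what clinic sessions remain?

minute 47 to minute 80 overlaps/touches minute 7 to minute 106 → extend to minute 7 to minute 106.
minute 112 to minute 128 is disjoint → start new block.
minute 113 to minute 121 overlaps/touches minute 112 to minute 128 → extend to minute 112 to minute 128.
minute 115 to minute 127 overlaps/touches minute 112 to minute 128 → extend to minute 112 to minute 128.

minute 7 to minute 106, minute 112 to minute 128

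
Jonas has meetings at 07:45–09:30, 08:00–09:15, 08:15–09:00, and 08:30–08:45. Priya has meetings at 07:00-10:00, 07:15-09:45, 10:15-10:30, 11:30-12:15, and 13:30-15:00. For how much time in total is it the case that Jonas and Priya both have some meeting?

1 h 45 min

Merge the first list: 07:45–09:30.
Merge the second list: 07:00–10:00, 10:15–10:30, 11:30–12:15, 13:30–15:00.
A ∩ B = 07:45–09:30.
Total: 1 h 45 min.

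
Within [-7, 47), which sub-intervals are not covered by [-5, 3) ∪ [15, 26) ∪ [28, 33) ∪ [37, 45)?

[-7, -5) ∪ [3, 15) ∪ [26, 28) ∪ [33, 37) ∪ [45, 47)

After merging, the occupied span is [-5, 3), [15, 26), [28, 33), [37, 45).
Uncovered inside [-7, 47): [-7, -5), [3, 15), [26, 28), [33, 37), [45, 47).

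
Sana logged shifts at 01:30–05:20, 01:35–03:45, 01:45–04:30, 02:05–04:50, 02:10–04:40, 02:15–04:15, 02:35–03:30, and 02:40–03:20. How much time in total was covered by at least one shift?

3 h 50 min

Merged: 01:30-05:20.
Length: 3 h 50 min.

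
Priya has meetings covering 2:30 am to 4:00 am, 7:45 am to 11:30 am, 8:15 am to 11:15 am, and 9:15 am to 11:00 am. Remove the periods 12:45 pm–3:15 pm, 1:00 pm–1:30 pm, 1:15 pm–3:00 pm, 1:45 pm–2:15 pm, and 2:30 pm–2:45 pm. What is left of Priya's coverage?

2:30 am–4:00 am, 7:45 am–11:30 am

A, merged: 2:30 am–4:00 am, 7:45 am–11:30 am.
B, merged: 12:45 pm–3:15 pm.
2:30 am–4:00 am is untouched.
7:45 am–11:30 am is untouched.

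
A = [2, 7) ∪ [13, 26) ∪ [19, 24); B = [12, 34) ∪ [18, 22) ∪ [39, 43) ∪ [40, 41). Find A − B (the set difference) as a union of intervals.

Merge the first list: [2, 7), [13, 26).
Merge the second list: [12, 34), [39, 43).
[2, 7): nothing removed.
[13, 26): entirely removed.

[2, 7)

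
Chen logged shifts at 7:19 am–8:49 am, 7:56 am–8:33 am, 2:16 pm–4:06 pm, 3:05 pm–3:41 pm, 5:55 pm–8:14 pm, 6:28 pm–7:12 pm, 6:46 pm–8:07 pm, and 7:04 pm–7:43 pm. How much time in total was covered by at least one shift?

Merged: 7:19 am–8:49 am, 2:16 pm–4:06 pm, 5:55 pm–8:14 pm.
Lengths: 1 h 30 min + 1 h 50 min + 2 h 19 min = 5 h 39 min.

5 h 39 min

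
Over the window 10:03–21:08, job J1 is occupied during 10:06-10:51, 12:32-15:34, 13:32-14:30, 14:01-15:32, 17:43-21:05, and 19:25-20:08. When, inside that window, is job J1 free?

10:03-10:06, 10:51-12:32, 15:34-17:43, 21:05-21:08

Covered (merged): 10:06-10:51, 12:32-15:34, 17:43-21:05.
Uncovered inside 10:03-21:08: 10:03-10:06, 10:51-12:32, 15:34-17:43, 21:05-21:08.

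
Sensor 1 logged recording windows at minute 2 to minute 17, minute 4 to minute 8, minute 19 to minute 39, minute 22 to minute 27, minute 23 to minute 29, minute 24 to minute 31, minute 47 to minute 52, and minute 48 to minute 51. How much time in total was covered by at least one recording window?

Merged: minute 2 to minute 17, minute 19 to minute 39, minute 47 to minute 52.
Lengths: 15 minutes + 20 minutes + 5 minutes = 40 minutes.

40 minutes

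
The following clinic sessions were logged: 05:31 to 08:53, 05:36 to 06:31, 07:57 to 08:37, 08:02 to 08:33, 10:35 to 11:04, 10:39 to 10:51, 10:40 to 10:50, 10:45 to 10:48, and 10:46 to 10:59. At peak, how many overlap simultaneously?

5

Sweep endpoints in order; track running count of active intervals.
Peak of 5 reached at 10:46.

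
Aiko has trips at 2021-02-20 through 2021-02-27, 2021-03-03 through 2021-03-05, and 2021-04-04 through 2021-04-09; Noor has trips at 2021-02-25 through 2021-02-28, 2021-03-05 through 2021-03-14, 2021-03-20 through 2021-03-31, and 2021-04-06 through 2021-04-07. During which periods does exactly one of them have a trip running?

A but not B: 2021-02-20 through 2021-02-24, 2021-03-03 through 2021-03-04, 2021-04-04 through 2021-04-05, 2021-04-08 through 2021-04-09.
B but not A: 2021-02-28 through 2021-02-28, 2021-03-06 through 2021-03-14, 2021-03-20 through 2021-03-31.
Combining gives A △ B.

2021-02-20 through 2021-02-24, 2021-02-28 through 2021-02-28, 2021-03-03 through 2021-03-04, 2021-03-06 through 2021-03-14, 2021-03-20 through 2021-03-31, 2021-04-04 through 2021-04-05, 2021-04-08 through 2021-04-09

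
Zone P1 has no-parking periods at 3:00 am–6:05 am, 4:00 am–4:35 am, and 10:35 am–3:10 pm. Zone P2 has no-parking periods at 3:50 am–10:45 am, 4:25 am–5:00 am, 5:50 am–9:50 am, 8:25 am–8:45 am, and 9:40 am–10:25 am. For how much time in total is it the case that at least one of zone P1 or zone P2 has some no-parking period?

12 h 10 min

Merge the first list: 3:00 am–6:05 am, 10:35 am–3:10 pm.
Merge the second list: 3:50 am–10:45 am.
A ∪ B = 3:00 am–3:10 pm.
Total: 12 h 10 min.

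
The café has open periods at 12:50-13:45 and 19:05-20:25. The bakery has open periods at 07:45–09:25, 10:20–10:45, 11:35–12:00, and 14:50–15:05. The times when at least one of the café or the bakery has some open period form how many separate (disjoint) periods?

A ∪ B = 07:45-09:25, 10:20-10:45, 11:35-12:00, 12:50-13:45, 14:50-15:05, 19:05-20:25.
That is 6 disjoint pieces.

6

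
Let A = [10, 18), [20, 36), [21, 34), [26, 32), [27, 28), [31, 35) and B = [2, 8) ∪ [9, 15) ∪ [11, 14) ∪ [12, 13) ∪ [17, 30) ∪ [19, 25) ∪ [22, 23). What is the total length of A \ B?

A, merged: [10, 18), [20, 36).
B, merged: [2, 8), [9, 15), [17, 30).
A \ B = [15, 17), [30, 36).
Total: 2 + 6 = 8.

8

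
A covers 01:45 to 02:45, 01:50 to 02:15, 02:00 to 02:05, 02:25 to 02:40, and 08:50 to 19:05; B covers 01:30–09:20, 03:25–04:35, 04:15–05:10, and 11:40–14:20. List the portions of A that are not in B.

09:20–11:40, 14:20–19:05

First set merges to 01:45–02:45, 08:50–19:05.
Second set merges to 01:30–09:20, 11:40–14:20.
01:45–02:45: entirely removed.
08:50–19:05 \ B = 09:20–11:40, 14:20–19:05.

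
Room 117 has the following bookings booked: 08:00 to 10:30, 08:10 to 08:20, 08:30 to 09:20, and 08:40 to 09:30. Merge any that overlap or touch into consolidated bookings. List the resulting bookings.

08:00–10:30

08:10–08:20 overlaps/touches 08:00–10:30 → extend to 08:00–10:30.
08:30–09:20 overlaps/touches 08:00–10:30 → extend to 08:00–10:30.
08:40–09:30 overlaps/touches 08:00–10:30 → extend to 08:00–10:30.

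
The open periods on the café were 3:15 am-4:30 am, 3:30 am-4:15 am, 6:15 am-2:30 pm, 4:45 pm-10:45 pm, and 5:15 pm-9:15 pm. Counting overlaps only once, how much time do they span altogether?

Merged: 3:15 am–4:30 am, 6:15 am–2:30 pm, 4:45 pm–10:45 pm.
Lengths: 1 h 15 min + 8 h 15 min + 6 h = 15 h 30 min.

15 h 30 min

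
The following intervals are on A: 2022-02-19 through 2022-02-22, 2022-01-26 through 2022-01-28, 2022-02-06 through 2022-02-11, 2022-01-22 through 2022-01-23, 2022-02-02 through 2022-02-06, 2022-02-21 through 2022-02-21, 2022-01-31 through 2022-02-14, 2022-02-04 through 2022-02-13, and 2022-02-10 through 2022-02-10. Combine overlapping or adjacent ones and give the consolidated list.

Sort by start: 2022-01-22 through 2022-01-23, 2022-01-26 through 2022-01-28, 2022-01-31 through 2022-02-14, 2022-02-02 through 2022-02-06, 2022-02-04 through 2022-02-13, 2022-02-06 through 2022-02-11, 2022-02-10 through 2022-02-10, 2022-02-19 through 2022-02-22, 2022-02-21 through 2022-02-21.
2022-01-26 through 2022-01-28 is disjoint → start new block.
2022-01-31 through 2022-02-14 is disjoint → start new block.
2022-02-02 through 2022-02-06 overlaps/touches 2022-01-31 through 2022-02-14 → extend to 2022-01-31 through 2022-02-14.
2022-02-04 through 2022-02-13 overlaps/touches 2022-01-31 through 2022-02-14 → extend to 2022-01-31 through 2022-02-14.
2022-02-06 through 2022-02-11 overlaps/touches 2022-01-31 through 2022-02-14 → extend to 2022-01-31 through 2022-02-14.
2022-02-10 through 2022-02-10 overlaps/touches 2022-01-31 through 2022-02-14 → extend to 2022-01-31 through 2022-02-14.
2022-02-19 through 2022-02-22 is disjoint → start new block.
2022-02-21 through 2022-02-21 overlaps/touches 2022-02-19 through 2022-02-22 → extend to 2022-02-19 through 2022-02-22.

2022-01-22 through 2022-01-23, 2022-01-26 through 2022-01-28, 2022-01-31 through 2022-02-14, 2022-02-19 through 2022-02-22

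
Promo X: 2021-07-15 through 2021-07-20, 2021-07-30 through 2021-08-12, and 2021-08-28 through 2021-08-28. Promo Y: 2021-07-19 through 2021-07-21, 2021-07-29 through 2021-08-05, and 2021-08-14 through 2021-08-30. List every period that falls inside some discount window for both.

2021-07-19 through 2021-07-20, 2021-07-30 through 2021-08-05, 2021-08-28 through 2021-08-28

2021-07-15 through 2021-07-20 overlaps B on 2021-07-19 through 2021-07-20.
2021-07-30 through 2021-08-12 overlaps B on 2021-07-30 through 2021-08-05.
2021-08-28 through 2021-08-28 overlaps B on 2021-08-28 through 2021-08-28.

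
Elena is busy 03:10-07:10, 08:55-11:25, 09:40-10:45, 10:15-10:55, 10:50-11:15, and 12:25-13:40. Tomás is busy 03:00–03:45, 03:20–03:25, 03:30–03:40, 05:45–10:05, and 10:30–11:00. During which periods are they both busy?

03:10-03:45, 05:45-07:10, 08:55-10:05, 10:30-11:00

First set merges to 03:10-07:10, 08:55-11:25, 12:25-13:40.
Second set merges to 03:00-03:45, 05:45-10:05, 10:30-11:00.
03:10-07:10 meets the second set on 03:10-03:45, 05:45-07:10.
08:55-11:25 meets the second set on 08:55-10:05, 10:30-11:00.
12:25-13:40: no overlap with the second set.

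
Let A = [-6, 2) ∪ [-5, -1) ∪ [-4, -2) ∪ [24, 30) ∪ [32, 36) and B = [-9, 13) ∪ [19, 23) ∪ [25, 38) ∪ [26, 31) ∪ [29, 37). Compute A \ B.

A, merged: [-6, 2), [24, 30), [32, 36).
B, merged: [-9, 13), [19, 23), [25, 38).
[-6, 2) lies entirely inside B → drops out.
[24, 30) with B removed leaves [24, 25).
[32, 36) lies entirely inside B → drops out.

[24, 25)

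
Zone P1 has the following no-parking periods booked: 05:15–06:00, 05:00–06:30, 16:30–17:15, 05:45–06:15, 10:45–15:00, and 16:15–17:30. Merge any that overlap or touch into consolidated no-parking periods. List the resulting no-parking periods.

05:00–06:30, 10:45–15:00, 16:15–17:30

Sort by start: 05:00–06:30, 05:15–06:00, 05:45–06:15, 10:45–15:00, 16:15–17:30, 16:30–17:15.
05:15–06:00 overlaps/touches 05:00–06:30 → extend to 05:00–06:30.
05:45–06:15 overlaps/touches 05:00–06:30 → extend to 05:00–06:30.
10:45–15:00 is disjoint → start new block.
16:15–17:30 is disjoint → start new block.
16:30–17:15 overlaps/touches 16:15–17:30 → extend to 16:15–17:30.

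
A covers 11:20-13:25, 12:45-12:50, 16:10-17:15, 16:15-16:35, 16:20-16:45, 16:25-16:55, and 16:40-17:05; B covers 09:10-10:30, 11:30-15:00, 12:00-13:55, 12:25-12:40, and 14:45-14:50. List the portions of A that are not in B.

11:20–11:30, 16:10–17:15

First set merges to 11:20–13:25, 16:10–17:15.
Second set merges to 09:10–10:30, 11:30–15:00.
11:20–13:25 with B removed leaves 11:20–11:30.
16:10–17:15 is untouched.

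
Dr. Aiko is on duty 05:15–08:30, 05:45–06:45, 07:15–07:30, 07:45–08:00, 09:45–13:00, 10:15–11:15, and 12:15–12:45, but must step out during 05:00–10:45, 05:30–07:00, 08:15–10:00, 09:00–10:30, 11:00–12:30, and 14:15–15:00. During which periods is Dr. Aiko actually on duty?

First set merges to 05:15–08:30, 09:45–13:00.
Second set merges to 05:00–10:45, 11:00–12:30, 14:15–15:00.
05:15–08:30: entirely removed.
09:45–13:00 \ B = 10:45–11:00, 12:30–13:00.

10:45–11:00, 12:30–13:00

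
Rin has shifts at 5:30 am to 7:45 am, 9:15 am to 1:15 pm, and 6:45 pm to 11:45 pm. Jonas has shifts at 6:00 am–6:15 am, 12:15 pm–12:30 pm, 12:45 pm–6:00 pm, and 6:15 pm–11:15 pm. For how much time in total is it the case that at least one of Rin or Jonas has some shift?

A ∪ B = 5:30 am-7:45 am, 9:15 am-6:00 pm, 6:15 pm-11:45 pm.
Total: 2 h 15 min + 8 h 45 min + 5 h 30 min = 16 h 30 min.

16 h 30 min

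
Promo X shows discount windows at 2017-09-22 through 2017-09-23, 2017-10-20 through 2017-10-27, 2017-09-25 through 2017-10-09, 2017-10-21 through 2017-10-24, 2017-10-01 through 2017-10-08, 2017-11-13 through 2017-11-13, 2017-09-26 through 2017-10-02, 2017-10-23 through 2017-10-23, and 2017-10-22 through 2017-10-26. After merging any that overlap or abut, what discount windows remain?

Sort by start: 2017-09-22 through 2017-09-23, 2017-09-25 through 2017-10-09, 2017-09-26 through 2017-10-02, 2017-10-01 through 2017-10-08, 2017-10-20 through 2017-10-27, 2017-10-21 through 2017-10-24, 2017-10-22 through 2017-10-26, 2017-10-23 through 2017-10-23, 2017-11-13 through 2017-11-13.
2017-09-25 through 2017-10-09 is disjoint → start new block.
2017-09-26 through 2017-10-02 overlaps/touches 2017-09-25 through 2017-10-09 → extend to 2017-09-25 through 2017-10-09.
2017-10-01 through 2017-10-08 overlaps/touches 2017-09-25 through 2017-10-09 → extend to 2017-09-25 through 2017-10-09.
2017-10-20 through 2017-10-27 is disjoint → start new block.
2017-10-21 through 2017-10-24 overlaps/touches 2017-10-20 through 2017-10-27 → extend to 2017-10-20 through 2017-10-27.
2017-10-22 through 2017-10-26 overlaps/touches 2017-10-20 through 2017-10-27 → extend to 2017-10-20 through 2017-10-27.
2017-10-23 through 2017-10-23 overlaps/touches 2017-10-20 through 2017-10-27 → extend to 2017-10-20 through 2017-10-27.
2017-11-13 through 2017-11-13 is disjoint → start new block.

2017-09-22 through 2017-09-23, 2017-09-25 through 2017-10-09, 2017-10-20 through 2017-10-27, 2017-11-13 through 2017-11-13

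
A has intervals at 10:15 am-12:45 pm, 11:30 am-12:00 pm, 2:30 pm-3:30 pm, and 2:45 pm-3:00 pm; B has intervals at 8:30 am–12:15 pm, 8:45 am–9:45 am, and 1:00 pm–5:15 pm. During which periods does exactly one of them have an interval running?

First set merges to 10:15 am-12:45 pm, 2:30 pm-3:30 pm.
Second set merges to 8:30 am-12:15 pm, 1:00 pm-5:15 pm.
Only in the first: 12:15 pm-12:45 pm.
Only in the second: 8:30 am-10:15 am, 1:00 pm-2:30 pm, 3:30 pm-5:15 pm.
Together these are the periods covered by exactly one.

8:30 am-10:15 am, 12:15 pm-12:45 pm, 1:00 pm-2:30 pm, 3:30 pm-5:15 pm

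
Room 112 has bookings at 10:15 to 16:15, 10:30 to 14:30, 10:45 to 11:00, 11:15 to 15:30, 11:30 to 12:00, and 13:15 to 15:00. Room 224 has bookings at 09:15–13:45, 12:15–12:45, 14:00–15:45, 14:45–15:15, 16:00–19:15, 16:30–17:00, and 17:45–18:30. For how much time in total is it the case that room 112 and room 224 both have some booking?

First set merges to 10:15–16:15.
Second set merges to 09:15–13:45, 14:00–15:45, 16:00–19:15.
A ∩ B = 10:15–13:45, 14:00–15:45, 16:00–16:15.
Total: 3 h 30 min + 1 h 45 min + 15 min = 5 h 30 min.

5 h 30 min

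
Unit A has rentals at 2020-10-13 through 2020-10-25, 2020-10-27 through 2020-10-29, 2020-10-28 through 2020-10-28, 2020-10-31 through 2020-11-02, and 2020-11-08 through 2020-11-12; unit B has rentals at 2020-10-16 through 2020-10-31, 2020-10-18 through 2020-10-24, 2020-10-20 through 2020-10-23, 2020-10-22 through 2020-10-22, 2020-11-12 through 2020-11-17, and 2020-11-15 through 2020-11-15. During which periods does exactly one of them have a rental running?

2020-10-13 through 2020-10-15, 2020-10-26 through 2020-10-26, 2020-10-30 through 2020-10-30, 2020-11-01 through 2020-11-02, 2020-11-08 through 2020-11-11, 2020-11-13 through 2020-11-17

A, merged: 2020-10-13 through 2020-10-25, 2020-10-27 through 2020-10-29, 2020-10-31 through 2020-11-02, 2020-11-08 through 2020-11-12.
B, merged: 2020-10-16 through 2020-10-31, 2020-11-12 through 2020-11-17.
A but not B: 2020-10-13 through 2020-10-15, 2020-11-01 through 2020-11-02, 2020-11-08 through 2020-11-11.
B but not A: 2020-10-26 through 2020-10-26, 2020-10-30 through 2020-10-30, 2020-11-13 through 2020-11-17.
Combining gives A △ B.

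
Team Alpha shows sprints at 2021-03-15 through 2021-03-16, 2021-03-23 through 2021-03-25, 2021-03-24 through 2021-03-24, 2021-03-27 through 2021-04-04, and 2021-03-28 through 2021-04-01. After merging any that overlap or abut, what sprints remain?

2021-03-23 through 2021-03-25 is disjoint → start new block.
2021-03-24 through 2021-03-24 overlaps/touches 2021-03-23 through 2021-03-25 → extend to 2021-03-23 through 2021-03-25.
2021-03-27 through 2021-04-04 is disjoint → start new block.
2021-03-28 through 2021-04-01 overlaps/touches 2021-03-27 through 2021-04-04 → extend to 2021-03-27 through 2021-04-04.

2021-03-15 through 2021-03-16, 2021-03-23 through 2021-03-25, 2021-03-27 through 2021-04-04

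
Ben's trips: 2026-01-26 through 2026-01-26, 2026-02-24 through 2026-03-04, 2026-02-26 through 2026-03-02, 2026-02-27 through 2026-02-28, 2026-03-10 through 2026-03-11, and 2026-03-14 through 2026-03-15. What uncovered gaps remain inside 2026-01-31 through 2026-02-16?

2026-01-31 through 2026-02-16

Covered (merged): 2026-01-26 through 2026-01-26, 2026-02-24 through 2026-03-04, 2026-03-10 through 2026-03-11, 2026-03-14 through 2026-03-15.
Complement within 2026-01-31 through 2026-02-16: 2026-01-31 through 2026-02-16.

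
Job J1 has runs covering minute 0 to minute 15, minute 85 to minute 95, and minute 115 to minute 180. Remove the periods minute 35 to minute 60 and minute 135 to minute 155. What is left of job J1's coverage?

minute 0 to minute 15, minute 85 to minute 95, minute 115 to minute 135, minute 155 to minute 180

minute 0 to minute 15 is untouched.
minute 85 to minute 95 is untouched.
minute 115 to minute 180 with B removed leaves minute 115 to minute 135, minute 155 to minute 180.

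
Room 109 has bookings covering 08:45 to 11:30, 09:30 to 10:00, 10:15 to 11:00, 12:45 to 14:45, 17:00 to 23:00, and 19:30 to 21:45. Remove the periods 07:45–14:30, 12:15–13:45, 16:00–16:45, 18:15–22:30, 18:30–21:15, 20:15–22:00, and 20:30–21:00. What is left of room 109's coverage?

First set merges to 08:45-11:30, 12:45-14:45, 17:00-23:00.
Second set merges to 07:45-14:30, 16:00-16:45, 18:15-22:30.
08:45-11:30 lies entirely inside B → drops out.
12:45-14:45 with B removed leaves 14:30-14:45.
17:00-23:00 with B removed leaves 17:00-18:15, 22:30-23:00.

14:30-14:45, 17:00-18:15, 22:30-23:00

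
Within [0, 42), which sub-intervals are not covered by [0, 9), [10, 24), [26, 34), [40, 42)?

After merging, the occupied span is [0, 9), [10, 24), [26, 34), [40, 42).
Gaps within [0, 42): [9, 10), [24, 26), [34, 40).

[9, 10) ∪ [24, 26) ∪ [34, 40)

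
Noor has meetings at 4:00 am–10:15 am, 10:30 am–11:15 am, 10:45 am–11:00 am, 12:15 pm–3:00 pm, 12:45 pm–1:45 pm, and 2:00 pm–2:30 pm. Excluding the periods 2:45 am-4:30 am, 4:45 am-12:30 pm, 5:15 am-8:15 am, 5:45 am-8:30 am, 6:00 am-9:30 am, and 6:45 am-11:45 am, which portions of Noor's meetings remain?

4:30 am-4:45 am, 12:30 pm-3:00 pm

First set merges to 4:00 am-10:15 am, 10:30 am-11:15 am, 12:15 pm-3:00 pm.
Second set merges to 2:45 am-4:30 am, 4:45 am-12:30 pm.
4:00 am-10:15 am with B removed leaves 4:30 am-4:45 am.
10:30 am-11:15 am lies entirely inside B → drops out.
12:15 pm-3:00 pm with B removed leaves 12:30 pm-3:00 pm.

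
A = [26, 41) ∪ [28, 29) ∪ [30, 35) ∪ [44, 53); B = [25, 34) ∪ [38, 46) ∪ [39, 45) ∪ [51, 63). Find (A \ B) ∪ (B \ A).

[25, 26) ∪ [34, 38) ∪ [41, 44) ∪ [46, 51) ∪ [53, 63)

First set merges to [26, 41), [44, 53).
Second set merges to [25, 34), [38, 46), [51, 63).
Only in the first: [34, 38), [46, 51).
Only in the second: [25, 26), [41, 44), [53, 63).
Together these are the periods covered by exactly one.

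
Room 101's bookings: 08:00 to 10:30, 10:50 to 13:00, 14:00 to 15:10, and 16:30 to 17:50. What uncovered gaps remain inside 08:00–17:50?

10:30–10:50, 13:00–14:00, 15:10–16:30

The merged coverage is 08:00–10:30, 10:50–13:00, 14:00–15:10, 16:30–17:50.
Uncovered inside 08:00–17:50: 10:30–10:50, 13:00–14:00, 15:10–16:30.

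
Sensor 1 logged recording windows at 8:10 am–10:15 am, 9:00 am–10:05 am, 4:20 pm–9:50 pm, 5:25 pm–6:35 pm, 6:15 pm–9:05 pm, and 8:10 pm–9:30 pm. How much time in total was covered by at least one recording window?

Merged: 8:10 am-10:15 am, 4:20 pm-9:50 pm.
Lengths: 2 h 5 min + 5 h 30 min = 7 h 35 min.

7 h 35 min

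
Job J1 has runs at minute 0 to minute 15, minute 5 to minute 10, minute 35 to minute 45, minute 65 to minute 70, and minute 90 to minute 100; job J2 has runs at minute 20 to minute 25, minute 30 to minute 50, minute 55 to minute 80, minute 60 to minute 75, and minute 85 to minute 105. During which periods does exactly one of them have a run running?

Merge the first list: minute 0 to minute 15, minute 35 to minute 45, minute 65 to minute 70, minute 90 to minute 100.
Merge the second list: minute 20 to minute 25, minute 30 to minute 50, minute 55 to minute 80, minute 85 to minute 105.
A \ B = minute 0 to minute 15.
B \ A = minute 20 to minute 25, minute 30 to minute 35, minute 45 to minute 50, minute 55 to minute 65, minute 70 to minute 80, minute 85 to minute 90, minute 100 to minute 105.
Union of the two gives the symmetric difference.

minute 0 to minute 15, minute 20 to minute 25, minute 30 to minute 35, minute 45 to minute 50, minute 55 to minute 65, minute 70 to minute 80, minute 85 to minute 90, minute 100 to minute 105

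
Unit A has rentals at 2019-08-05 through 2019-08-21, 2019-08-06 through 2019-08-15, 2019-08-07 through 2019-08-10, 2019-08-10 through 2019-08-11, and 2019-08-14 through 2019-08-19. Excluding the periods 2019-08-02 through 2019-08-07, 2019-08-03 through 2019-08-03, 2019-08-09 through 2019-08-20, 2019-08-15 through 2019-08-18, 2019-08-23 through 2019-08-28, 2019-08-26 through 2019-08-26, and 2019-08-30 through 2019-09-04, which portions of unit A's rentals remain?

First set merges to 2019-08-05 through 2019-08-21.
Second set merges to 2019-08-02 through 2019-08-07, 2019-08-09 through 2019-08-20, 2019-08-23 through 2019-08-28, 2019-08-30 through 2019-09-04.
2019-08-05 through 2019-08-21 \ B = 2019-08-08 through 2019-08-08, 2019-08-21 through 2019-08-21.

2019-08-08 through 2019-08-08, 2019-08-21 through 2019-08-21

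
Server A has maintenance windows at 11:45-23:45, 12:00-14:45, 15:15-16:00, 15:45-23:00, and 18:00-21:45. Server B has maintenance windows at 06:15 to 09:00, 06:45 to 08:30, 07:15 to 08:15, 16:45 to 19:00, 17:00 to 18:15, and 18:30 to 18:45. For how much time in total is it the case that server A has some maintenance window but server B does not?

9 h 45 min

Merge the first list: 11:45-23:45.
Merge the second list: 06:15-09:00, 16:45-19:00.
A \ B = 11:45-16:45, 19:00-23:45.
Total: 5 h + 4 h 45 min = 9 h 45 min.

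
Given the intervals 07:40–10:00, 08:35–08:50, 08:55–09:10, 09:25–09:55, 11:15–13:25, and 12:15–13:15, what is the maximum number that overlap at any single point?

Sweep endpoints in order; track running count of active intervals.
Peak of 2 reached at 08:35.

2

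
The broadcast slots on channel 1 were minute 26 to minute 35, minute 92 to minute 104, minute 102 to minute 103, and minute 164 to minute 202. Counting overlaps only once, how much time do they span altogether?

Merged: minute 26 to minute 35, minute 92 to minute 104, minute 164 to minute 202.
Lengths: 9 minutes + 12 minutes + 38 minutes = 59 minutes.

59 minutes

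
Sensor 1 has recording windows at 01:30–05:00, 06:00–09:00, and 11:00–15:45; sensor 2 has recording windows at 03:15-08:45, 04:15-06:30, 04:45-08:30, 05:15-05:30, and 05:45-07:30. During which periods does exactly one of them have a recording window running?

Second set merges to 03:15–08:45.
Only in the first: 01:30–03:15, 08:45–09:00, 11:00–15:45.
Only in the second: 05:00–06:00.
Together these are the periods covered by exactly one.

01:30–03:15, 05:00–06:00, 08:45–09:00, 11:00–15:45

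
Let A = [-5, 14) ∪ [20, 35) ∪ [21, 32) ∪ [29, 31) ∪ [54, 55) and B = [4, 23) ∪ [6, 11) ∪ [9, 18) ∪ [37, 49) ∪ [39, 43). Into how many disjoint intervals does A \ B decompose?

A, merged: [-5, 14), [20, 35), [54, 55).
B, merged: [4, 23), [37, 49).
A \ B = [-5, 4), [23, 35), [54, 55).
That is 3 disjoint pieces.

3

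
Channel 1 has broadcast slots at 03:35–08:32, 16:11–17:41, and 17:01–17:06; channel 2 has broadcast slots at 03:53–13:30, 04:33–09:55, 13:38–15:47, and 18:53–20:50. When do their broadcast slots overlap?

First set merges to 03:35–08:32, 16:11–17:41.
Second set merges to 03:53–13:30, 13:38–15:47, 18:53–20:50.
03:35–08:32 meets the second set on 03:53–08:32.
16:11–17:41: no overlap with the second set.

03:53–08:32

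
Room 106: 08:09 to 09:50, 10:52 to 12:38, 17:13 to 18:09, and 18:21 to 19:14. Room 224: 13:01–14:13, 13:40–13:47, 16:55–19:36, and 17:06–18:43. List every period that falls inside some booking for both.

Second set merges to 13:01–14:13, 16:55–19:36.
08:09–09:50: no overlap with the second set.
10:52–12:38: no overlap with the second set.
17:13–18:09 meets the second set on 17:13–18:09.
18:21–19:14 meets the second set on 18:21–19:14.

17:13–18:09, 18:21–19:14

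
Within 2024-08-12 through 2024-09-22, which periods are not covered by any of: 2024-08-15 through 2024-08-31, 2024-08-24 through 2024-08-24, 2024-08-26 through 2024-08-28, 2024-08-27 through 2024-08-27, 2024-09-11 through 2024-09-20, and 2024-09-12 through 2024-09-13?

2024-08-12 through 2024-08-14, 2024-09-01 through 2024-09-10, 2024-09-21 through 2024-09-22

Covered (merged): 2024-08-15 through 2024-08-31, 2024-09-11 through 2024-09-20.
Uncovered inside 2024-08-12 through 2024-09-22: 2024-08-12 through 2024-08-14, 2024-09-01 through 2024-09-10, 2024-09-21 through 2024-09-22.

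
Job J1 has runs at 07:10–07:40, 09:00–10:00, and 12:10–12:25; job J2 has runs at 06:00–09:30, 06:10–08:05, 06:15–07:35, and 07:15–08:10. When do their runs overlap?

Second set merges to 06:00–09:30.
07:10–07:40 meets the second set on 07:10–07:40.
09:00–10:00 meets the second set on 09:00–09:30.
12:10–12:25: no overlap with the second set.

07:10–07:40, 09:00–09:30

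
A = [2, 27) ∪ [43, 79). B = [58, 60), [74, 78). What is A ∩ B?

[58, 60) ∪ [74, 78)

[2, 27) falls entirely outside B.
[43, 79) overlaps B on [58, 60), [74, 78).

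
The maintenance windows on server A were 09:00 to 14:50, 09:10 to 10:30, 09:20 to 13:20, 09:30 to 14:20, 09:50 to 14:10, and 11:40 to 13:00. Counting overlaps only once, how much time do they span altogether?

5 h 50 min

Merged: 09:00–14:50.
Length: 5 h 50 min.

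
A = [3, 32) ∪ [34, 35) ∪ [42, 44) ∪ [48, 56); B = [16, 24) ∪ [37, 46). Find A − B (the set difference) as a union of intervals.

[3, 32) with B removed leaves [3, 16), [24, 32).
[34, 35) is untouched.
[42, 44) lies entirely inside B → drops out.
[48, 56) is untouched.

[3, 16) ∪ [24, 32) ∪ [34, 35) ∪ [48, 56)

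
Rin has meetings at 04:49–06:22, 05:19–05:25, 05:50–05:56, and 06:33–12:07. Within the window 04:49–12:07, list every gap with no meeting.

After merging, the occupied span is 04:49–06:22, 06:33–12:07.
Complement within 04:49–12:07: 06:22–06:33.

06:22–06:33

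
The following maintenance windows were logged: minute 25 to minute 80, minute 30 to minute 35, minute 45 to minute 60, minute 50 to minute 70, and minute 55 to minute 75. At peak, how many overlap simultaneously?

Sweep endpoints in order; track running count of active intervals.
Peak of 4 reached at minute 55.

4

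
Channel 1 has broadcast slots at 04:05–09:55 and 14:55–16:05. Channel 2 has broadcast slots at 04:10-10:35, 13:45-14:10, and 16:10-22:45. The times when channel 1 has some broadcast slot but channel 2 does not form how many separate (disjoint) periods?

A \ B = 04:05–04:10, 14:55–16:05.
That is 2 disjoint pieces.

2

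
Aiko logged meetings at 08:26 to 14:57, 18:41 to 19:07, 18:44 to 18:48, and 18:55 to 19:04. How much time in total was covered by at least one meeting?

Merged: 08:26–14:57, 18:41–19:07.
Lengths: 6 h 31 min + 26 min = 6 h 57 min.

6 h 57 min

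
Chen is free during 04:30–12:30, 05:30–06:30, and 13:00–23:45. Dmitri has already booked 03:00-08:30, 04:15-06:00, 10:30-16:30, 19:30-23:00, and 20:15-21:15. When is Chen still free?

08:30-10:30, 16:30-19:30, 23:00-23:45

First set merges to 04:30-12:30, 13:00-23:45.
Second set merges to 03:00-08:30, 10:30-16:30, 19:30-23:00.
04:30-12:30 \ B = 08:30-10:30.
13:00-23:45 \ B = 16:30-19:30, 23:00-23:45.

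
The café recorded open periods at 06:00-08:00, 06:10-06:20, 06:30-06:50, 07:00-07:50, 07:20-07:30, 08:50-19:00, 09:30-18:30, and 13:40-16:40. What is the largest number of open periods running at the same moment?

Walk the sorted start/end points keeping a running depth.
The depth first hits 3 at 07:20.

3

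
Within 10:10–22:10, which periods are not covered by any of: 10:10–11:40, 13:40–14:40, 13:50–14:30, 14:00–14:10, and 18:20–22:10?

11:40–13:40, 14:40–18:20

The merged coverage is 10:10–11:40, 13:40–14:40, 18:20–22:10.
Complement within 10:10–22:10: 11:40–13:40, 14:40–18:20.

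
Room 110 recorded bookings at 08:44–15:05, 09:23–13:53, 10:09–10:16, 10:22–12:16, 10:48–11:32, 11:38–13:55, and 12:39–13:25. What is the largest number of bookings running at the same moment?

Walk the sorted start/end points keeping a running depth.
The depth first hits 4 at 10:48.

4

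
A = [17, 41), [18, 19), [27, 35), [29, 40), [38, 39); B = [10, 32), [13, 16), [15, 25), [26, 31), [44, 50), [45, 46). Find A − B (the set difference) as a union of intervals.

[32, 41)

Merge the first list: [17, 41).
Merge the second list: [10, 32), [44, 50).
[17, 41) with B removed leaves [32, 41).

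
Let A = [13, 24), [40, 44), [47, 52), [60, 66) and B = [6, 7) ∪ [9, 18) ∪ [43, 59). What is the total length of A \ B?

15

A \ B = [18, 24), [40, 43), [60, 66).
Total: 6 + 3 + 6 = 15.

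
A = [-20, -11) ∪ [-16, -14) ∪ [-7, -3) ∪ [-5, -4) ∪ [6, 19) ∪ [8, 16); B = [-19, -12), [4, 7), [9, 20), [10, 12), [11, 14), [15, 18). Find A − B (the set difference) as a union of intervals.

[-20, -19) ∪ [-12, -11) ∪ [-7, -3) ∪ [7, 9)

Merge the first list: [-20, -11), [-7, -3), [6, 19).
Merge the second list: [-19, -12), [4, 7), [9, 20).
[-20, -11) with B removed leaves [-20, -19), [-12, -11).
[-7, -3) is untouched.
[6, 19) with B removed leaves [7, 9).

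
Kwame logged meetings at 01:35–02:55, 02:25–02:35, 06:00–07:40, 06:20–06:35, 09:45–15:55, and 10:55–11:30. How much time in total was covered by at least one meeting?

Merged: 01:35–02:55, 06:00–07:40, 09:45–15:55.
Lengths: 1 h 20 min + 1 h 40 min + 6 h 10 min = 9 h 10 min.

9 h 10 min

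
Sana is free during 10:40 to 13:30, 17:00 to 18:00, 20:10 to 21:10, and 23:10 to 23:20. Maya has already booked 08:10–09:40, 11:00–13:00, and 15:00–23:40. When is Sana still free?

10:40-11:00, 13:00-13:30

10:40-13:30 \ B = 10:40-11:00, 13:00-13:30.
17:00-18:00: entirely removed.
20:10-21:10: entirely removed.
23:10-23:20: entirely removed.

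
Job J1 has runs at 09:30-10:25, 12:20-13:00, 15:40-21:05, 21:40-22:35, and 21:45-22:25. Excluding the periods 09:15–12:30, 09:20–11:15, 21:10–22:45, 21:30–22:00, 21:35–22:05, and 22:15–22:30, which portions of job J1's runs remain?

Merge the first list: 09:30-10:25, 12:20-13:00, 15:40-21:05, 21:40-22:35.
Merge the second list: 09:15-12:30, 21:10-22:45.
09:30-10:25: fully covered by B → removed.
12:20-13:00 minus B → 12:30-13:00.
15:40-21:05: no B overlap → unchanged.
21:40-22:35: fully covered by B → removed.

12:30-13:00, 15:40-21:05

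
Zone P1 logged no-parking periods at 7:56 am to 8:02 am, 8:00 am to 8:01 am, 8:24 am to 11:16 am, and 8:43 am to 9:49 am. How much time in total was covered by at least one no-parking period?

Merged: 7:56 am–8:02 am, 8:24 am–11:16 am.
Lengths: 6 min + 2 h 52 min = 2 h 58 min.

2 h 58 min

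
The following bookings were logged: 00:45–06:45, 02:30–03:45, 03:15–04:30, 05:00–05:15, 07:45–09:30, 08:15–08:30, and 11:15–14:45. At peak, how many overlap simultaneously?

3

Sweep endpoints in order; track running count of active intervals.
Peak of 3 reached at 03:15.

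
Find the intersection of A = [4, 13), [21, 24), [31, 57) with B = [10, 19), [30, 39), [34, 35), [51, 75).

[10, 13) ∪ [31, 39) ∪ [51, 57)

B, merged: [10, 19), [30, 39), [51, 75).
[4, 13) ∩ B → [10, 13).
[21, 24) meets no B interval.
[31, 57) ∩ B → [31, 39), [51, 57).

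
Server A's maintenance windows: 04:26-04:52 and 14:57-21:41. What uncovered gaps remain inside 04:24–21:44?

Covered (merged): 04:26–04:52, 14:57–21:41.
Uncovered inside 04:24–21:44: 04:24–04:26, 04:52–14:57, 21:41–21:44.

04:24–04:26, 04:52–14:57, 21:41–21:44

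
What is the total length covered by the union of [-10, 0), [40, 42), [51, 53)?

14

Merged: [-10, 0), [40, 42), [51, 53).
Lengths: 10 + 2 + 2 = 14.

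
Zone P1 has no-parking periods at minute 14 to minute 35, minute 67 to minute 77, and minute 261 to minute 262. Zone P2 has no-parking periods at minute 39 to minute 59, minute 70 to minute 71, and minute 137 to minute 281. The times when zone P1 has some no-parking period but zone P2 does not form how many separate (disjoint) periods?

A \ B = minute 14 to minute 35, minute 67 to minute 70, minute 71 to minute 77.
That is 3 disjoint pieces.

3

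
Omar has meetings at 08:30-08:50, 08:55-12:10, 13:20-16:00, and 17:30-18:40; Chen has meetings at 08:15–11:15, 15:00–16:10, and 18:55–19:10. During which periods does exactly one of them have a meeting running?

A \ B = 11:15–12:10, 13:20–15:00, 17:30–18:40.
B \ A = 08:15–08:30, 08:50–08:55, 16:00–16:10, 18:55–19:10.
Union of the two gives the symmetric difference.

08:15–08:30, 08:50–08:55, 11:15–12:10, 13:20–15:00, 16:00–16:10, 17:30–18:40, 18:55–19:10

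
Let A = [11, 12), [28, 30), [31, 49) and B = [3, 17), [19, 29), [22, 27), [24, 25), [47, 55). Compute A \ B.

[29, 30) ∪ [31, 47)

Merge the second list: [3, 17), [19, 29), [47, 55).
[11, 12): fully covered by B → removed.
[28, 30) minus B → [29, 30).
[31, 49) minus B → [31, 47).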